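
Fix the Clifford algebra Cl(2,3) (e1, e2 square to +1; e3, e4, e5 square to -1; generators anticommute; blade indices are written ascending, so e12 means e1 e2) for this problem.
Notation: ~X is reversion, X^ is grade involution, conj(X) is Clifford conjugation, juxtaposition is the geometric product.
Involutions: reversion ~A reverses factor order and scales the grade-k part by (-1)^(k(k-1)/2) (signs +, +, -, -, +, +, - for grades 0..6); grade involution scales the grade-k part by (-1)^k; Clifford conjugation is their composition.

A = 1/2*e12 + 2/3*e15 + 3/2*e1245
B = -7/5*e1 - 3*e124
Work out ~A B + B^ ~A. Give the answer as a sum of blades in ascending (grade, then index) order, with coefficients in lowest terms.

first term: -7/10*e2 - 3/2*e4 + 107/30*e5 + 1/10*e245
second term: -7/10*e2 + 3/2*e4 + 107/30*e5 + 1/10*e245
Answer: -7/5*e2 + 107/15*e5 + 1/5*e245


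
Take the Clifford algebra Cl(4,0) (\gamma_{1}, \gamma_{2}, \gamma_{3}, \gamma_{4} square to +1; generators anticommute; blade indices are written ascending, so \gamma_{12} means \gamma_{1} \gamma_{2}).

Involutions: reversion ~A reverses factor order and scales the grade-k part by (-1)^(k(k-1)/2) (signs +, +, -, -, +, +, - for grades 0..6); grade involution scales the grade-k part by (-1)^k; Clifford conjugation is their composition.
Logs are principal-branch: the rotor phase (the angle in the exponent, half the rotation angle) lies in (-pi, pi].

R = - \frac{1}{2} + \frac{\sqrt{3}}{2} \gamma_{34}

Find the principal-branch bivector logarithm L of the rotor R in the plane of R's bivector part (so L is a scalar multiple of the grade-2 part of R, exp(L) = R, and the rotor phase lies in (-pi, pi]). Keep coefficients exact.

The scalar part of R is - \frac{1}{2}, and that scalar determines the rotor phase on the principal branch; recovering the unit plane as bivector-part over sine of the phase gives L = phase * plane.
Concretely: cos(phase) = - \frac{1}{2} gives phase = ±\frac{2 \pi}{3}, and since phase/sin(phase) is even the sign is immaterial: L = (phase/sin(phase)) * <R>_2 = (\frac{4 \sqrt{3} \pi}{9}) * <R>_2.
Answer: \frac{2 \pi}{3} \gamma_{34}


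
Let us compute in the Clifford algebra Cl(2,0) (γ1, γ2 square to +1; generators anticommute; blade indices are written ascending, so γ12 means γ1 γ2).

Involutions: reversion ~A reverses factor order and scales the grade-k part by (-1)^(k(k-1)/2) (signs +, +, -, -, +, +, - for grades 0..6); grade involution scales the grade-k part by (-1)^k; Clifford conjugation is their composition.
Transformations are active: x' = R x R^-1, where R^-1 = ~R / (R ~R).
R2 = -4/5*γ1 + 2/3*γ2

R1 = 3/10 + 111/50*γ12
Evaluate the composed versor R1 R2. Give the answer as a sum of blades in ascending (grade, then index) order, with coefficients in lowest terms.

Distribute over the terms of R1 (each basis-blade product reordered to ascending indices, repeated generators contracted through their squares):
(3/10) R2 = -6/25*γ1 + 1/5*γ2
(111/50*γ12) R2 = 37/25*γ1 + 222/125*γ2
Summing the partial products and collecting blades:
Answer: 31/25*γ1 + 247/125*γ2


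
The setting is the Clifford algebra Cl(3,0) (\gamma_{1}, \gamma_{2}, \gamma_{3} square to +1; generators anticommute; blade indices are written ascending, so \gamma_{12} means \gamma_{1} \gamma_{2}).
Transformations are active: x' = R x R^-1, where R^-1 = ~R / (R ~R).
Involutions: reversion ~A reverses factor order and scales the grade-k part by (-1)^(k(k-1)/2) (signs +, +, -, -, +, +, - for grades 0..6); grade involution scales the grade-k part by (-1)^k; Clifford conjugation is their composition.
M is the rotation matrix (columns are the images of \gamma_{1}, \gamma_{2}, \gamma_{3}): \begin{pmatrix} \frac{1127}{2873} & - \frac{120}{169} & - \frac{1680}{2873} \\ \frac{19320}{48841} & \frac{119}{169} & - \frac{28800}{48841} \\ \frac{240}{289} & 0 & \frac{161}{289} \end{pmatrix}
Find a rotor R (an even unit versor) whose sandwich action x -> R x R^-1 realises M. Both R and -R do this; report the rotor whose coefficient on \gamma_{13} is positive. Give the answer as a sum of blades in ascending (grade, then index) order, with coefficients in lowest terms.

Method: write R = a + b12*\gamma_{12} + b13*\gamma_{13} + b23*\gamma_{23} with a^2 + b12^2 + b13^2 + b23^2 = 1 (so R^-1 = ~R). Expanding the columns R e_j ~R gives tr M = 4a^2 - 1 and, from the antisymmetric part, M21 - M12 = -4a*b12, M13 - M31 = 4a*b13, M32 - M23 = -4a*b23.
Here tr M = \frac{80759}{48841}, so a^2 = (1 + tr M)/4 = \frac{32400}{48841} and a = ±\frac{180}{221}. Taking a = \frac{180}{221}: M21 - M12 = \frac{54000}{48841}, M13 - M31 = -\frac{69120}{48841}, M32 - M23 = \frac{28800}{48841}, giving b12 = -\frac{75}{221}, b13 = -\frac{96}{221}, b23 = -\frac{40}{221}, i.e. R = \frac{180}{221} - \frac{75}{221} \gamma_{12} - \frac{96}{221} \gamma_{13} - \frac{40}{221} \gamma_{23}.
Its \gamma_{13} coefficient is negative, so report the other preimage -R.
Answer: -\frac{180}{221} + \frac{75}{221} \gamma_{12} + \frac{96}{221} \gamma_{13} + \frac{40}{221} \gamma_{23}. Note: both R and -R realise this M (trace \frac{80759}{48841}); the covering map identifies them, and the \gamma_{13}-coefficient sign is the tie-breaker.


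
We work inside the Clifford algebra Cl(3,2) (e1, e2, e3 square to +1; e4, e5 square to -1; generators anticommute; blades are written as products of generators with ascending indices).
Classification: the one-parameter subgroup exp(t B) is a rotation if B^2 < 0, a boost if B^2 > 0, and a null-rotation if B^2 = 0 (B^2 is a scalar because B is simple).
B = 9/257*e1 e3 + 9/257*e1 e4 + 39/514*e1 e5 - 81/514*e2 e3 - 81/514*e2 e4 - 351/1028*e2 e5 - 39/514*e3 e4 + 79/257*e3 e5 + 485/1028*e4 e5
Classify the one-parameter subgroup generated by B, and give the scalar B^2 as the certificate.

B^2 term by term: the squares give (9/257)^2*(e1 e3)^2 + (9/257)^2*(e1 e4)^2 + (39/514)^2*(e1 e5)^2 + (-81/514)^2*(e2 e3)^2 + (-81/514)^2*(e2 e4)^2 + (-351/1028)^2*(e2 e5)^2 + (-39/514)^2*(e3 e4)^2 + (79/257)^2*(e3 e5)^2 + (485/1028)^2*(e4 e5)^2 = 81/66049*(-1) + 81/66049*(+1) + 1521/264196*(+1) + 6561/264196*(-1) + 6561/264196*(+1) + 123201/1056784*(+1) + 1521/264196*(+1) + 6241/66049*(+1) + 235225/1056784*(-1) = 0 (each basis 2-blade squares to minus the product of its generators' squares); cross terms between blades sharing an index anticommute and cancel; the commuting (index-disjoint) pairs give grade-4 terms 2*c*c'*(blade product), which cancel blade by blade — e1 e2 e3 e4: 729/66049 - 729/66049 = 0; e1 e2 e3 e5: 3159/132098 - 3159/132098 = 0; e1 e2 e4 e5: 3159/132098 - 3159/132098 = 0; e1 e3 e4 e5: 4365/132098 - 1422/66049 - 1521/132098 = 0; e2 e3 e4 e5: -39285/264196 + 6399/66049 + 13689/264196 = 0 — confirming B is simple. So B^2 = 0.
Answer: null-rotation, certificate B^2 = 0. One invariant decides it: the square 0 survives every conjugation, and its sign is exactly the classification.


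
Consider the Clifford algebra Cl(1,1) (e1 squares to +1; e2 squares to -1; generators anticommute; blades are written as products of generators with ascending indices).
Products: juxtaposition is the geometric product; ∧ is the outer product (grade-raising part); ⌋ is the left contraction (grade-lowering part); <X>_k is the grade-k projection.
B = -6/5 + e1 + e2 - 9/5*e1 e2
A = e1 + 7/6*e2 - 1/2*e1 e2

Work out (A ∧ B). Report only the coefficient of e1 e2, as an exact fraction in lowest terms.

step 1: -6/5*e1 - 7/5*e2 + 13/30*e1 e2
Answer: 13/30


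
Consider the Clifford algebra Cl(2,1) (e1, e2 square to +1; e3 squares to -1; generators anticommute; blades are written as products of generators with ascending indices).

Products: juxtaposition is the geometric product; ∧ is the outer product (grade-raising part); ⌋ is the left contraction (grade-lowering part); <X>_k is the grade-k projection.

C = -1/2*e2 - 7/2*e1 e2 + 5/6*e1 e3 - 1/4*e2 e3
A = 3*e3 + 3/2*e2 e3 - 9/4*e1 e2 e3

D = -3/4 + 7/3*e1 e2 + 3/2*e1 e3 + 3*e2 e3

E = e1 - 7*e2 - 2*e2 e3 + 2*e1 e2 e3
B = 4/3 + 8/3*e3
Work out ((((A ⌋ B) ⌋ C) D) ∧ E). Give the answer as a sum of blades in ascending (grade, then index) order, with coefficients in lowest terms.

step 1: -8
step 2: 4*e2 + 28*e1 e2 - 20/3*e1 e3 + 2*e2 e3
step 3: -208/3 - 28/3*e1 - 3*e2 + 12*e3 - 44*e1 e2 + 253/3*e1 e3 - 1063/18*e2 e3 - 6*e1 e2 e3
step 4: -208/3*e1 + 1456/3*e2 + 205/3*e1 e2 - 12*e1 e3 + 668/3*e2 e3 + 7403/18*e1 e2 e3
Answer: -208/3*e1 + 1456/3*e2 + 205/3*e1 e2 - 12*e1 e3 + 668/3*e2 e3 + 7403/18*e1 e2 e3


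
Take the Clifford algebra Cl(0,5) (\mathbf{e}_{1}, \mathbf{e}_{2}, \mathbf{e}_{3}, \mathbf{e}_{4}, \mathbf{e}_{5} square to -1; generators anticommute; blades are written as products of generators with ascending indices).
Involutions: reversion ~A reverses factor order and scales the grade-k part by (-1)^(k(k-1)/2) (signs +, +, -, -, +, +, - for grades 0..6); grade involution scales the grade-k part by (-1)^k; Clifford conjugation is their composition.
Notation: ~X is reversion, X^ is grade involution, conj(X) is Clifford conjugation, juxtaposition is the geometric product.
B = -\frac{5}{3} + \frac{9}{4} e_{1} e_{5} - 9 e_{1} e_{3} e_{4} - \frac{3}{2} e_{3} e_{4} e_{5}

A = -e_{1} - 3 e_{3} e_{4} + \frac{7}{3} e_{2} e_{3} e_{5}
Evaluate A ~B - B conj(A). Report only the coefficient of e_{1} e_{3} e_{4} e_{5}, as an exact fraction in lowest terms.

first term: \frac{86}{3} e_{1} + \frac{9}{4} e_{5} + \frac{7}{2} e_{2} e_{4} + 14 e_{3} e_{4} - \frac{21}{4} e_{1} e_{2} e_{3} - \frac{35}{9} e_{2} e_{3} e_{5} + 21 e_{1} e_{2} e_{4} e_{5} + \frac{21}{4} e_{1} e_{3} e_{4} e_{5}
second term: \frac{76}{3} e_{1} + \frac{27}{4} e_{5} + \frac{7}{2} e_{2} e_{4} + 4 e_{3} e_{4} - \frac{21}{4} e_{1} e_{2} e_{3} - \frac{35}{9} e_{2} e_{3} e_{5} - 21 e_{1} e_{2} e_{4} e_{5} + \frac{33}{4} e_{1} e_{3} e_{4} e_{5}
Answer: -3


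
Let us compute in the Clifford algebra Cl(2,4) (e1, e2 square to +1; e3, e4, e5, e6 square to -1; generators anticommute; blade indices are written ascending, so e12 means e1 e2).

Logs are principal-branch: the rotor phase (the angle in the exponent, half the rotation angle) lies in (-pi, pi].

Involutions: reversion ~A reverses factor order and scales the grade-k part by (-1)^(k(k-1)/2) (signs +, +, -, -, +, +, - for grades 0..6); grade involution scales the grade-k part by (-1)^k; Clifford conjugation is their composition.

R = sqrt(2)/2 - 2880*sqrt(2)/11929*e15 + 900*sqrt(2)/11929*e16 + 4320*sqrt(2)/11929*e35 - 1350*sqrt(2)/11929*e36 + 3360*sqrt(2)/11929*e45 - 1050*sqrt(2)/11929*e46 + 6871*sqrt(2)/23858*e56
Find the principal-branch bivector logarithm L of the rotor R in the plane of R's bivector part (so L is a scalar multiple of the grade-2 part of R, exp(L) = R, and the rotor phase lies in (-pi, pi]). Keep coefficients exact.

The scalar part of R is sqrt(2)/2, so the principal-branch rotor phase is pinned; divide the bivector part by its sine to get the unit plane — L is the phase times that plane.
Concretely: cos(phase) = sqrt(2)/2 gives phase = ±pi/4, and since phase/sin(phase) is even the sign is immaterial: L = (phase/sin(phase)) * <R>_2 = (sqrt(2)*pi/4) * <R>_2.
Answer: -1440*pi/11929*e15 + 450*pi/11929*e16 + 2160*pi/11929*e35 - 675*pi/11929*e36 + 1680*pi/11929*e45 - 525*pi/11929*e46 + 6871*pi/47716*e56


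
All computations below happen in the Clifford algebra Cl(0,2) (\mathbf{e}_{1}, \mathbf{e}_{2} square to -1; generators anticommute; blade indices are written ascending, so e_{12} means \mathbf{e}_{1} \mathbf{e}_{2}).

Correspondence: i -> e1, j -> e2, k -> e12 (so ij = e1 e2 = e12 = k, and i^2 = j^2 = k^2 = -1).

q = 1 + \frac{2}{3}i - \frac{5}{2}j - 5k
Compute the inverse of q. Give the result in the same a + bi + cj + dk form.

In blades: q = 1 + \frac{2}{3} e_{1} - \frac{5}{2} e_{2} - 5 e_{12}.
With qbar = 1 - \frac{2}{3} e_{1} + \frac{5}{2} e_{2} + 5 e_{12} (scalar fixed, mapped units negated), q qbar = \frac{1177}{36} (the sum of squared coefficients), so q^-1 = qbar / (\frac{1177}{36}) = \frac{36}{1177} - \frac{24}{1177} e_{1} + \frac{90}{1177} e_{2} + \frac{180}{1177} e_{12}; translating back:
Answer: \frac{36}{1177} - \frac{24}{1177}i + \frac{90}{1177}j + \frac{180}{1177}k


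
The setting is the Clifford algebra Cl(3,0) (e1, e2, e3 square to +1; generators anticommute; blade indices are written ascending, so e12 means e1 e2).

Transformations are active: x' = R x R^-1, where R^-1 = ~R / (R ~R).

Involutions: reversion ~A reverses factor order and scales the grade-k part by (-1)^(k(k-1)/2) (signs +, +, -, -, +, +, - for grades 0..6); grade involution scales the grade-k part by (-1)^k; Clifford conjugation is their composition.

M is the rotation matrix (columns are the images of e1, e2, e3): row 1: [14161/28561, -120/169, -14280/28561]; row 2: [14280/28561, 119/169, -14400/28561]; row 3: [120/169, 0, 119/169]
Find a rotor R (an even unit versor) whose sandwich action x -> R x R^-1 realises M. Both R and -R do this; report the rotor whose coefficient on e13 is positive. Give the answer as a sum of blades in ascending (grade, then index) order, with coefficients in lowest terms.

Method: write R = a + b12*e12 + b13*e13 + b23*e23 with a^2 + b12^2 + b13^2 + b23^2 = 1 (so R^-1 = ~R). Expanding the columns R e_j ~R gives tr M = 4a^2 - 1 and, from the antisymmetric part, M21 - M12 = -4a*b12, M13 - M31 = 4a*b13, M32 - M23 = -4a*b23.
Here tr M = 54383/28561, so a^2 = (1 + tr M)/4 = 20736/28561 and a = ±144/169. Taking a = 144/169: M21 - M12 = 34560/28561, M13 - M31 = -34560/28561, M32 - M23 = 14400/28561, giving b12 = -60/169, b13 = -60/169, b23 = -25/169, i.e. R = 144/169 - 60/169*e12 - 60/169*e13 - 25/169*e23.
Its e13 coefficient is negative, so report the other preimage -R.
Answer: -144/169 + 60/169*e12 + 60/169*e13 + 25/169*e23. Recall the cover is two-to-one: with M of trace 54383/28561, both preimages act alike, and the stated e13 sign chooses the sheet.


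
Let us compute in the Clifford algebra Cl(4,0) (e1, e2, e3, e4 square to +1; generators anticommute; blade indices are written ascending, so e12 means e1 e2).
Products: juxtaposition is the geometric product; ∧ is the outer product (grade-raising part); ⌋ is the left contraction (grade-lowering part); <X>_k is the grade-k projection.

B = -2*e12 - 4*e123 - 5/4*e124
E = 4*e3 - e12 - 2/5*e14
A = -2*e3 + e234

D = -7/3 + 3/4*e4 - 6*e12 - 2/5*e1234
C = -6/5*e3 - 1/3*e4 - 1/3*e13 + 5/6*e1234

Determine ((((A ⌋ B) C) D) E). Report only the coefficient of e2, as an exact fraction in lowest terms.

step 1: 8*e12
step 2: 8/3*e23 - 20/3*e34 - 48/5*e123 - 8/3*e124
step 3: -923/15*e3 - 496/25*e4 - 14/3*e12 + 16*e13 + 16/15*e14 - 56/9*e23 + 140/9*e34 + 112/5*e123 + 56/9*e124 + 2*e234 + 164/5*e1234
step 4: -18778/75 + 7008/125*e1 - 1232/45*e2 + 112/5*e3 - 56*e4 + 448/5*e12 - 112/9*e13 - 72/25*e23 - 164/15*e24 + 2964/25*e34 + 131/3*e123 - 2784/25*e124 - 672/25*e134 - 224/25*e234 - 1708/45*e1234
Answer: -1232/45


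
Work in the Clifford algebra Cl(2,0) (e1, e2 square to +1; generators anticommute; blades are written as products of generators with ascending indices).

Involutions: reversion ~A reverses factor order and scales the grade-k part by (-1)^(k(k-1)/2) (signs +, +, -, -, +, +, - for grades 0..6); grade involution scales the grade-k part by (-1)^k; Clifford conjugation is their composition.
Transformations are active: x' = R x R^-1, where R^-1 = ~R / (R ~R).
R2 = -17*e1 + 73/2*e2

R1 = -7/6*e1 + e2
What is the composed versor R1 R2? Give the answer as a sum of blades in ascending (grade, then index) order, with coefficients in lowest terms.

Distribute over the terms of R1 (each basis-blade product reordered to ascending indices, repeated generators contracted through their squares):
(-7/6*e1) R2 = 119/6 - 511/12*e1 e2
(e2) R2 = 73/2 + 17*e1 e2
Summing the partial products and collecting blades:
Answer: 169/3 - 307/12*e1 e2


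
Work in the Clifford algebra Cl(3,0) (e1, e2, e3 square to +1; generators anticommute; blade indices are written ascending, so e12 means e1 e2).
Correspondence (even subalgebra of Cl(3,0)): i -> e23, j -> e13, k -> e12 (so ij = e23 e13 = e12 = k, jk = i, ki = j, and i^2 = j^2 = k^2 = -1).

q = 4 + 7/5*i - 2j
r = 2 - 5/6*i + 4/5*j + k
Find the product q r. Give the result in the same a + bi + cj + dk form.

In blades: q = 4 - 2*e13 + 7/5*e23, r = 2 + e12 + 4/5*e13 - 5/6*e23.
Distribute q over r term by term (generator squares from the signature, products reordered to ascending indices): (4)*r = 8 + 4*e12 + 16/5*e13 - 10/3*e23; (-2*e13)*r = 8/5 - 5/3*e12 - 4*e13 - 2*e23; (7/5*e23)*r = 7/6 + 28/25*e12 - 7/5*e13 + 14/5*e23.
Sum: 323/30 + 259/75*e12 - 11/5*e13 - 38/15*e23; translating back through the correspondence:
Answer: 323/30 - 38/15*i - 11/5*j + 259/75*k


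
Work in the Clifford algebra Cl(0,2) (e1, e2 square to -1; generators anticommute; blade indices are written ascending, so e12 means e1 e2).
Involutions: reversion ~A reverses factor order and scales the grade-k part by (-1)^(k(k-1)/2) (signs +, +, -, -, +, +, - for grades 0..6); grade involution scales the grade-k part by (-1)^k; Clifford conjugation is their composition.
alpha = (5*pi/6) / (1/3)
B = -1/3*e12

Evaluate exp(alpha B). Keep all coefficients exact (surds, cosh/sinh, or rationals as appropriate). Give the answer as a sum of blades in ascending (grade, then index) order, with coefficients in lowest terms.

B^2 = (-1/3)^2*(e12)^2 = 1/9*(-1) = -1/9 (a basis 2-blade squares to minus the product of its generators' squares).
B^2 = -1/9 — since the square is negative, the closed form is circular: l = 1/3, alpha*l = 5*pi/6, so exp(alpha B) = cos(5*pi/6) + (sin(5*pi/6)/(1/3))*B = -sqrt(3)/2 + (3/2)*B.
Answer: -sqrt(3)/2 - 1/2*e12


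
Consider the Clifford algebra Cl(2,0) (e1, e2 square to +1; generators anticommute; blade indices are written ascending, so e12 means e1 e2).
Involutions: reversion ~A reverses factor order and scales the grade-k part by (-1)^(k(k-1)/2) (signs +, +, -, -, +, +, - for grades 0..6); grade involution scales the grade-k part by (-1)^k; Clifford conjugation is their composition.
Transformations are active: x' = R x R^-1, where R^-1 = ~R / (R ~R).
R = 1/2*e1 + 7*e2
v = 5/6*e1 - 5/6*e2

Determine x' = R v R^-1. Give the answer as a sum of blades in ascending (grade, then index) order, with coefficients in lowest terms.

~R = 1/2*e1 + 7*e2, and R ~R = 197/4, so R^-1 = ~R / (197/4).
R v = -65/12 - 25/4*e12
Answer: -1115/1182*e1 - 835/1182*e2


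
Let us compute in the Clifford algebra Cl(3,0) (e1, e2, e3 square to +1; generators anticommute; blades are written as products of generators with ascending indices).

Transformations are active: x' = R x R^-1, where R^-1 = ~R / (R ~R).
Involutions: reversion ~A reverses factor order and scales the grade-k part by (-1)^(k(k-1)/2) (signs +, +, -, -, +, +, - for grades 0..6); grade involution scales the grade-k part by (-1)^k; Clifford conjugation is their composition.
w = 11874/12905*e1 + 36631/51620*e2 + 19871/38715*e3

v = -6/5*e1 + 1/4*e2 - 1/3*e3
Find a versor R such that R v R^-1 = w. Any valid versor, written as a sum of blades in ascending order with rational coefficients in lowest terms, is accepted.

The midline construction: v and w both square to 5809/3600, so reflecting in their sum -3612/12905*e1 + 12384/12905*e2 + 2322/12905*e3 exchanges them.
Answer: -3612/12905*e1 + 12384/12905*e2 + 2322/12905*e3


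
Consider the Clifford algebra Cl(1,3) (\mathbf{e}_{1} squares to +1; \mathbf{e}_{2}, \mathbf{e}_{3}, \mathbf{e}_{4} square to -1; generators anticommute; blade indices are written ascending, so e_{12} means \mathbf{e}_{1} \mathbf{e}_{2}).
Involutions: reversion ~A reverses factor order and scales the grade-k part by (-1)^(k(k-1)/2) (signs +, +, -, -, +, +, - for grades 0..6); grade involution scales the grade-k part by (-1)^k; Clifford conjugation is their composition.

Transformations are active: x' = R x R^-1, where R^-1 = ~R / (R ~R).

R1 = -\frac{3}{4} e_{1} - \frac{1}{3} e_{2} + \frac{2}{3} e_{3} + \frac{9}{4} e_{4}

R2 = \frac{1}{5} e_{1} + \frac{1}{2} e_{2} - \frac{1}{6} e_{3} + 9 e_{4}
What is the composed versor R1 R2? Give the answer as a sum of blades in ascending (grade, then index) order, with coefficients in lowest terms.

Distribute over the terms of R1 (each basis-blade product reordered to ascending indices, repeated generators contracted through their squares):
(-\frac{3}{4} e_{1}) R2 = -\frac{3}{20} - \frac{3}{8} e_{12} + \frac{1}{8} e_{13} - \frac{27}{4} e_{14}
(-\frac{1}{3} e_{2}) R2 = \frac{1}{6} + \frac{1}{15} e_{12} + \frac{1}{18} e_{23} - 3 e_{24}
(\frac{2}{3} e_{3}) R2 = \frac{1}{9} - \frac{2}{15} e_{13} - \frac{1}{3} e_{23} + 6 e_{34}
(\frac{9}{4} e_{4}) R2 = -\frac{81}{4} - \frac{9}{20} e_{14} - \frac{9}{8} e_{24} + \frac{3}{8} e_{34}
Summing the partial products and collecting blades:
Answer: -\frac{1811}{90} - \frac{37}{120} e_{12} - \frac{1}{120} e_{13} - \frac{36}{5} e_{14} - \frac{5}{18} e_{23} - \frac{33}{8} e_{24} + \frac{51}{8} e_{34}


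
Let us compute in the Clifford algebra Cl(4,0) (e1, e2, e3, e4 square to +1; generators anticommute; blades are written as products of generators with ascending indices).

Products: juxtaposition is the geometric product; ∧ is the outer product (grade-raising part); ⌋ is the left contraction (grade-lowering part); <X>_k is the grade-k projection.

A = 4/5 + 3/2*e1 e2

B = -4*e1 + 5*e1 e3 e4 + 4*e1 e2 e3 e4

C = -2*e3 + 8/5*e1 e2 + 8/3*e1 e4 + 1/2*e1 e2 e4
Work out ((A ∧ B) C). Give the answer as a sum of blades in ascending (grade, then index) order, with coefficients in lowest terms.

step 1: -16/5*e1 + 4*e1 e3 e4 + 16/5*e1 e2 e3 e4
step 2: -128/25*e2 + 136/15*e3 - 128/15*e4 + 32/5*e1 e3 + 8*e1 e4 - 98/15*e2 e3 - 8/5*e2 e4 - 128/25*e3 e4 + 32/5*e1 e2 e4 + 32/5*e2 e3 e4
Answer: -128/25*e2 + 136/15*e3 - 128/15*e4 + 32/5*e1 e3 + 8*e1 e4 - 98/15*e2 e3 - 8/5*e2 e4 - 128/25*e3 e4 + 32/5*e1 e2 e4 + 32/5*e2 e3 e4


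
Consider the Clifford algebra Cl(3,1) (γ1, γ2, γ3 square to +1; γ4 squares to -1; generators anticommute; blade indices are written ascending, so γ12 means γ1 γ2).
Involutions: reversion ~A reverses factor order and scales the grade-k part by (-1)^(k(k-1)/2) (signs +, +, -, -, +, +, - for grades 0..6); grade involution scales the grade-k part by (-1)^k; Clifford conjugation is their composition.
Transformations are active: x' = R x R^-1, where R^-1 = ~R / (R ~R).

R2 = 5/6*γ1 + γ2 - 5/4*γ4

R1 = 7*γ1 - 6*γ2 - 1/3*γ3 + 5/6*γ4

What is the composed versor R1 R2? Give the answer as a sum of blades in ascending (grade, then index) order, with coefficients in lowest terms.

Distribute over the terms of R2 (each basis-blade product reordered to ascending indices, repeated generators contracted through their squares):
R1 (5/6*γ1) = 35/6 + 5*γ12 + 5/18*γ13 - 25/36*γ14
R1 (γ2) = -6 + 7*γ12 + 1/3*γ23 - 5/6*γ24
R1 (-5/4*γ4) = 25/24 - 35/4*γ14 + 15/2*γ24 + 5/12*γ34
Summing the partial products and collecting blades:
Answer: 7/8 + 12*γ12 + 5/18*γ13 - 85/9*γ14 + 1/3*γ23 + 20/3*γ24 + 5/12*γ34


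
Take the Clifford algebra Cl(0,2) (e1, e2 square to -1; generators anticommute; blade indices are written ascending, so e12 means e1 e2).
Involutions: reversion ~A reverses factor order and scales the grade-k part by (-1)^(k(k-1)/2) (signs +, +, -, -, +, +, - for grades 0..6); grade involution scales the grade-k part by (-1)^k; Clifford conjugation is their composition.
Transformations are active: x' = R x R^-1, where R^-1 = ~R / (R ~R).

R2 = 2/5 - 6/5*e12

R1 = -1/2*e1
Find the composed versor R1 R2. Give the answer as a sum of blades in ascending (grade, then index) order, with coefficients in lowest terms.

Distribute over the terms of R1 (each basis-blade product reordered to ascending indices, repeated generators contracted through their squares):
(-1/2*e1) R2 = -1/5*e1 - 3/5*e2
Answer: -1/5*e1 - 3/5*e2


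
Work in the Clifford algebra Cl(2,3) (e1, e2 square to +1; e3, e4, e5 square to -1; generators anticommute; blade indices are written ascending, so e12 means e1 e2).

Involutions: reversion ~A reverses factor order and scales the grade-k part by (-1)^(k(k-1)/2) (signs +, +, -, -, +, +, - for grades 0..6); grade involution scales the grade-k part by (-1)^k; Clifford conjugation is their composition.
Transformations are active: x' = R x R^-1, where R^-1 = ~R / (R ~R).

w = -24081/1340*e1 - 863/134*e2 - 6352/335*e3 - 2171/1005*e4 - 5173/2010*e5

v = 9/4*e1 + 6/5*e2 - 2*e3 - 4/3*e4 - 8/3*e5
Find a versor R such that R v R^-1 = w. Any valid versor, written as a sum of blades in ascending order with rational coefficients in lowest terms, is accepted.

Key observation: q(v) = q(w) = -22991/3600 (sandwiches preserve the norm), so R = v + w = -10533/670*e1 - 3511/670*e2 - 7022/335*e3 - 3511/1005*e4 - 3511/670*e5 works whenever it is invertible — the component of v along it is kept and (v - w)/2 reverses, sending v to w.
Answer: -10533/670*e1 - 3511/670*e2 - 7022/335*e3 - 3511/1005*e4 - 3511/670*e5


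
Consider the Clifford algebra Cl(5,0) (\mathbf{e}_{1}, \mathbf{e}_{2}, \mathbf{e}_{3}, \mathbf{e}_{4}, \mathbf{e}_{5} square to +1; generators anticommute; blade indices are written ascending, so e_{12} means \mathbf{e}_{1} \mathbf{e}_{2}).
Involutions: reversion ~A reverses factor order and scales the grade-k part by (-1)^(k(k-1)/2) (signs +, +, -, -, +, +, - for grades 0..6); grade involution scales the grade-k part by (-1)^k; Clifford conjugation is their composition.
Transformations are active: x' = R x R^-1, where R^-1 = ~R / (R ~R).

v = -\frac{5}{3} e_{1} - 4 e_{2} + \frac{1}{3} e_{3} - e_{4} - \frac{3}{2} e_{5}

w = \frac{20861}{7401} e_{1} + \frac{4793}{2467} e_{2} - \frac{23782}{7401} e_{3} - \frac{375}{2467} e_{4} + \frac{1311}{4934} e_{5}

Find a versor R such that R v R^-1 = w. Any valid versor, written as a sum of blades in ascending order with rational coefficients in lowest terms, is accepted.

Take R = v + w = \frac{2842}{2467} e_{1} - \frac{5075}{2467} e_{2} - \frac{7105}{2467} e_{3} - \frac{2842}{2467} e_{4} - \frac{3045}{2467} e_{5}. Because q(v) = q(w) = \frac{797}{36}, conjugation by R sends v exactly to w.
Answer: \frac{2842}{2467} e_{1} - \frac{5075}{2467} e_{2} - \frac{7105}{2467} e_{3} - \frac{2842}{2467} e_{4} - \frac{3045}{2467} e_{5}


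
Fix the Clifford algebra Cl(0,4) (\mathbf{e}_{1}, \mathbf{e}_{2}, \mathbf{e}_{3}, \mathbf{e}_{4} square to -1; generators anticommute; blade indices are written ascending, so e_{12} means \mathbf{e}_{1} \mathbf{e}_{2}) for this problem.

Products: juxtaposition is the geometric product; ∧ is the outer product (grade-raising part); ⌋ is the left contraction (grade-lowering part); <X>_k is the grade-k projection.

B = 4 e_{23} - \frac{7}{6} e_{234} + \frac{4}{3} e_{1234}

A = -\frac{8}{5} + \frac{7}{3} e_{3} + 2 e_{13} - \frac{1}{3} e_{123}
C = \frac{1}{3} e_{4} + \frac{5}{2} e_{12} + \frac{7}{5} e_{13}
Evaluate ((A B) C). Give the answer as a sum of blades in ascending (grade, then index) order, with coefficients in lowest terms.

step 1: \frac{4}{3} e_{1} + \frac{28}{3} e_{2} - \frac{4}{9} e_{4} + 8 e_{12} - \frac{7}{18} e_{14} - \frac{32}{5} e_{23} - \frac{1}{18} e_{24} - \frac{49}{9} e_{124} + \frac{28}{15} e_{234} - \frac{32}{15} e_{1234}
step 2: -\frac{536}{27} + \frac{1267}{54} e_{1} - \frac{179}{54} e_{2} - \frac{28}{15} e_{3} + \frac{245}{18} e_{4} + \frac{7273}{675} e_{12} - 16 e_{13} + \frac{11}{36} e_{14} + \frac{476}{45} e_{23} + \frac{329}{300} e_{24} + \frac{529}{90} e_{34} - \frac{556}{45} e_{123} - \frac{238}{225} e_{124} + \frac{182}{45} e_{134} - \frac{439}{45} e_{234} + \frac{7}{90} e_{1234}
Answer: -\frac{536}{27} + \frac{1267}{54} e_{1} - \frac{179}{54} e_{2} - \frac{28}{15} e_{3} + \frac{245}{18} e_{4} + \frac{7273}{675} e_{12} - 16 e_{13} + \frac{11}{36} e_{14} + \frac{476}{45} e_{23} + \frac{329}{300} e_{24} + \frac{529}{90} e_{34} - \frac{556}{45} e_{123} - \frac{238}{225} e_{124} + \frac{182}{45} e_{134} - \frac{439}{45} e_{234} + \frac{7}{90} e_{1234}


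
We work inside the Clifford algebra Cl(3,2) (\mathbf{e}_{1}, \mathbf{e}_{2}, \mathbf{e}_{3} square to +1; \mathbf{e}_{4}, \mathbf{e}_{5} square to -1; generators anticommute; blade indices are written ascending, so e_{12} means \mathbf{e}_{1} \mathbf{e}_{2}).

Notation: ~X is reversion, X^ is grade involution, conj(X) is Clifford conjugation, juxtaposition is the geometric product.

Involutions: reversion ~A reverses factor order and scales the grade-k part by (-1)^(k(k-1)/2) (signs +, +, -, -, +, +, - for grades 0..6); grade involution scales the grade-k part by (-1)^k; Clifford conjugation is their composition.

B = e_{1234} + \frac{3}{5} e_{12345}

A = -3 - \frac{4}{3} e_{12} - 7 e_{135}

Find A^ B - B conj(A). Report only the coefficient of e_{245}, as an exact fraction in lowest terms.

first term: -\frac{21}{5} e_{24} + \frac{4}{3} e_{34} + 7 e_{245} + \frac{4}{5} e_{345} - 3 e_{1234} - \frac{9}{5} e_{12345}
second term: \frac{21}{5} e_{24} - \frac{4}{3} e_{34} - 7 e_{245} - \frac{4}{5} e_{345} - 3 e_{1234} - \frac{9}{5} e_{12345}
Answer: 14


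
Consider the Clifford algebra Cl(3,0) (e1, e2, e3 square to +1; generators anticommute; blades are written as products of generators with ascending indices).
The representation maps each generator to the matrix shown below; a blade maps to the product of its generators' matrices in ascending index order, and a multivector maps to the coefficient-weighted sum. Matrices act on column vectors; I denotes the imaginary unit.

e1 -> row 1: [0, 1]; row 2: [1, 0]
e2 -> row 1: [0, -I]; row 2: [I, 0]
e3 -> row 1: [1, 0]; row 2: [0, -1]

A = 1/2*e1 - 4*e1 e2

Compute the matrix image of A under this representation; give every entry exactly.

Bivector images (products of the table entries): rho(e1 e2) = rho(e1)rho(e2) = row 1: [I, 0]; row 2: [0, -I].
M = (1/2)*rho(e1) + (-4)*rho(e1 e2), summed entrywise:
Answer: row 1: [-4*I, 1/2]; row 2: [1/2, 4*I]


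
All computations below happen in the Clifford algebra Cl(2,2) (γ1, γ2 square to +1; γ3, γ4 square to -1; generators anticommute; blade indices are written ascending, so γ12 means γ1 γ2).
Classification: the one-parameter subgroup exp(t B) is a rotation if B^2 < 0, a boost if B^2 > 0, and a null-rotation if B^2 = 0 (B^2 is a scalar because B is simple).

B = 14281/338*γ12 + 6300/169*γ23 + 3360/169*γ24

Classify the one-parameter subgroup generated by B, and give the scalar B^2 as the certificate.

B^2 term by term: the squares give (14281/338)^2*(γ12)^2 + (6300/169)^2*(γ23)^2 + (3360/169)^2*(γ24)^2 = 203946961/114244*(-1) + 39690000/28561*(+1) + 11289600/28561*(+1) = -1/4 (each basis 2-blade squares to minus the product of its generators' squares); cross terms between blades sharing an index anticommute and cancel. So B^2 = -1/4.
Answer: rotation, certificate B^2 = -1/4. Check the certificate: B^2 = -1/4, and that sign is decisive whatever form B takes.


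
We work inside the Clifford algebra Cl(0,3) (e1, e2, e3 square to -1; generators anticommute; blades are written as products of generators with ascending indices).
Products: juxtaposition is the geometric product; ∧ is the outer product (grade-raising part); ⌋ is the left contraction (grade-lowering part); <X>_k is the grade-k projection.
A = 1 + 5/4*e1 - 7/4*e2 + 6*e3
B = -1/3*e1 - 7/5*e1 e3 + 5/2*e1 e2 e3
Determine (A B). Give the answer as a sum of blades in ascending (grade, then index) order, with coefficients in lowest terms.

step 1: 5/12 - 131/15*e1 + 7/4*e3 - 187/12*e1 e2 - 151/40*e1 e3 - 25/8*e2 e3 + 1/20*e1 e2 e3
Answer: 5/12 - 131/15*e1 + 7/4*e3 - 187/12*e1 e2 - 151/40*e1 e3 - 25/8*e2 e3 + 1/20*e1 e2 e3


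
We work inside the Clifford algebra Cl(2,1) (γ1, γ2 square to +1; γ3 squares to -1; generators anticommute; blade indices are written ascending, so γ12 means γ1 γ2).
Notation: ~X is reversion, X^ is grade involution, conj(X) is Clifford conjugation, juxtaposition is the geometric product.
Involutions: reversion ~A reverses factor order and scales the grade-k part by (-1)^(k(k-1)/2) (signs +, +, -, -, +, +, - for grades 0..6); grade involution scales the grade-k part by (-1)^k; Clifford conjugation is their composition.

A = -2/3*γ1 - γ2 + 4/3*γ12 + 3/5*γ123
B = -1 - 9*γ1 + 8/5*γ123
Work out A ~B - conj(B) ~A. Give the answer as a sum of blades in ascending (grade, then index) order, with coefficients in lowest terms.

first term: 126/25 + 2/3*γ1 + 13*γ2 + 32/15*γ3 - 31/3*γ12 - 8/5*γ13 - 13/3*γ23 - 3/5*γ123
second term: -174/25 + 2/3*γ1 - 11*γ2 + 32/15*γ3 - 23/3*γ12 + 8/5*γ13 - 97/15*γ23 + 3/5*γ123
Answer: 12 + 24*γ2 - 8/3*γ12 - 16/5*γ13 + 32/15*γ23 - 6/5*γ123


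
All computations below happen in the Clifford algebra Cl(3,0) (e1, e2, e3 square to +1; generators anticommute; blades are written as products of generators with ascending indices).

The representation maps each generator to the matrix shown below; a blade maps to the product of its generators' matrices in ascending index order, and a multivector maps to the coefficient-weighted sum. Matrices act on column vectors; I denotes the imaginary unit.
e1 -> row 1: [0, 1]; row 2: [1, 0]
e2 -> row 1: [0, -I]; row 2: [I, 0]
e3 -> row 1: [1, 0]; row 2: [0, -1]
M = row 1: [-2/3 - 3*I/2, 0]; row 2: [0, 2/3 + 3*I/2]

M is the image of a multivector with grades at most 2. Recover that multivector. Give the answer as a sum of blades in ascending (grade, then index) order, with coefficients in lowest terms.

Method: 1, rho(e1), rho(e2), rho(e3) form a trace-orthogonal basis of the 2x2 complex matrices (tr(X Y) = 2 if X = Y, else 0), so M = m0*1 + m1*rho(e1) + m2*rho(e2) + m3*rho(e3) with m0 = tr(M)/2 = 0, m1 = tr(M rho(e1))/2 = 0, m2 = tr(M rho(e2))/2 = 0, m3 = tr(M rho(e3))/2 = -2/3 - 3*I/2.
Multiplying table entries, the bivector images are rho(e1 e2) = I*rho(e3), rho(e1 e3) = -I*rho(e2), rho(e2 e3) = I*rho(e1); with real blade coefficients the real parts of m0..m3 are the coefficients of 1, e1, e2, e3 and the imaginary parts give the bivectors (e2 e3: Im m1, e1 e3: -Im m2, e1 e2: Im m3).
Answer: -2/3*e3 - 3/2*e1 e2


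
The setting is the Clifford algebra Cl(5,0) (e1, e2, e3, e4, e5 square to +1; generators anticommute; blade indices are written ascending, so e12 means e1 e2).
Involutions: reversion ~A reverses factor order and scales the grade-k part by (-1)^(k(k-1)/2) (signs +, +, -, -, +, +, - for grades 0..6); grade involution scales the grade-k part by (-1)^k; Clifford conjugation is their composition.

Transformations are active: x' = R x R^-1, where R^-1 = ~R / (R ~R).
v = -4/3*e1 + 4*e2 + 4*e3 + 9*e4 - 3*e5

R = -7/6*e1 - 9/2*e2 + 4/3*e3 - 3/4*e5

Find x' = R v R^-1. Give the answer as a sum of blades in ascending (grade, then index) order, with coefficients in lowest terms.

~R = -7/6*e1 - 9/2*e2 + 4/3*e3 - 3/4*e5, and R ~R = 3449/144, so R^-1 = ~R / (3449/144).
R v = -319/36 - 32/3*e12 - 26/9*e13 - 21/2*e14 + 5/2*e15 - 70/3*e23 - 81/2*e24 + 33/2*e25 + 12*e34 - e35 + 27/4*e45
Answer: 7576/3449*e1 - 2312/3449*e2 - 51596/10347*e3 - 9*e4 + 12261/3449*e5


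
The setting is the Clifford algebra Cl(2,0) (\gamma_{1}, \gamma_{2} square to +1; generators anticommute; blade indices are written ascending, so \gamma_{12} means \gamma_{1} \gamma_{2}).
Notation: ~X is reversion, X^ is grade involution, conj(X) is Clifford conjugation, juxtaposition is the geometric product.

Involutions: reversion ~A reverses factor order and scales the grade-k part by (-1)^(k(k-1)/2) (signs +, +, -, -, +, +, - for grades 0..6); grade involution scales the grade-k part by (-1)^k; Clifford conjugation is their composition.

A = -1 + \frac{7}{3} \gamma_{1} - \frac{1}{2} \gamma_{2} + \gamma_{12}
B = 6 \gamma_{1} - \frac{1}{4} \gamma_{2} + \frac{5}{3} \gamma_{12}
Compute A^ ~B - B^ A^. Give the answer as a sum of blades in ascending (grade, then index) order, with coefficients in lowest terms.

first term: -\frac{299}{24} - \frac{65}{12} \gamma_{1} - \frac{67}{36} \gamma_{2} - \frac{3}{4} \gamma_{12}
second term: \frac{299}{24} + \frac{79}{12} \gamma_{1} - \frac{85}{36} \gamma_{2} - \frac{49}{12} \gamma_{12}
Answer: -\frac{299}{12} - 12 \gamma_{1} + \frac{1}{2} \gamma_{2} + \frac{10}{3} \gamma_{12}


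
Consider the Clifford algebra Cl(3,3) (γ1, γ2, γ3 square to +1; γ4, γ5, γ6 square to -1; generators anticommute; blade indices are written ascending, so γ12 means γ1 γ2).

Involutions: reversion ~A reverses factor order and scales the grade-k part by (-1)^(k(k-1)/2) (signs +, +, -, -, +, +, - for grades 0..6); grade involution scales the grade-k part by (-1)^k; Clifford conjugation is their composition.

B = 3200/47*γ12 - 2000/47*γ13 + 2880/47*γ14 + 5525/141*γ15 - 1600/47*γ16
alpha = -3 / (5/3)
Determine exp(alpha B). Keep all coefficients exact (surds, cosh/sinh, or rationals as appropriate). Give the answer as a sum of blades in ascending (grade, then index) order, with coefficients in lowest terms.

B^2 term by term: the squares give (3200/47)^2*(γ12)^2 + (-2000/47)^2*(γ13)^2 + (2880/47)^2*(γ14)^2 + (5525/141)^2*(γ15)^2 + (-1600/47)^2*(γ16)^2 = 10240000/2209*(-1) + 4000000/2209*(-1) + 8294400/2209*(+1) + 30525625/19881*(+1) + 2560000/2209*(+1) = 25/9 (each basis 2-blade squares to minus the product of its generators' squares); cross terms between blades sharing an index anticommute and cancel. So B^2 = 25/9.
B^2 = 25/9 — a positive square means the series sums to a boost: l = 5/3, alpha*l = -3, so exp(alpha B) = cosh(-3) + (sinh(-3)/(5/3))*B = cosh(3) + (-3*sinh(3)/5)*B.
Answer: cosh(3) - 1920*sinh(3)/47*γ12 + 1200*sinh(3)/47*γ13 - 1728*sinh(3)/47*γ14 - 1105*sinh(3)/47*γ15 + 960*sinh(3)/47*γ16


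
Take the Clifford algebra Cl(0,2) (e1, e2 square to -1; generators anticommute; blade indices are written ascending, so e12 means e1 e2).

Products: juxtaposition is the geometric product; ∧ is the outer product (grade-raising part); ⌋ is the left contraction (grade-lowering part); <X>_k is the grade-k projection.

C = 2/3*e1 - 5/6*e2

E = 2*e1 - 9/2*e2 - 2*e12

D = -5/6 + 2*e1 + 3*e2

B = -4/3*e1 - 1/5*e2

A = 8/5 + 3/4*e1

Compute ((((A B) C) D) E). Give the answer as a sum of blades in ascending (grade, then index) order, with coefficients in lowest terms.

step 1: 1 - 32/15*e1 - 8/25*e2 - 3/20*e12
step 2: 52/45 + 13/24*e1 - 14/15*e2 + 448/225*e12
step 3: 407/540 - 14809/3600*e1 + 617/75*e2 + 1979/1080*e12
step 4: 10565/216 - 72361/10800*e1 - 5369/675*e2 + 11891/21600*e12
Answer: 10565/216 - 72361/10800*e1 - 5369/675*e2 + 11891/21600*e12


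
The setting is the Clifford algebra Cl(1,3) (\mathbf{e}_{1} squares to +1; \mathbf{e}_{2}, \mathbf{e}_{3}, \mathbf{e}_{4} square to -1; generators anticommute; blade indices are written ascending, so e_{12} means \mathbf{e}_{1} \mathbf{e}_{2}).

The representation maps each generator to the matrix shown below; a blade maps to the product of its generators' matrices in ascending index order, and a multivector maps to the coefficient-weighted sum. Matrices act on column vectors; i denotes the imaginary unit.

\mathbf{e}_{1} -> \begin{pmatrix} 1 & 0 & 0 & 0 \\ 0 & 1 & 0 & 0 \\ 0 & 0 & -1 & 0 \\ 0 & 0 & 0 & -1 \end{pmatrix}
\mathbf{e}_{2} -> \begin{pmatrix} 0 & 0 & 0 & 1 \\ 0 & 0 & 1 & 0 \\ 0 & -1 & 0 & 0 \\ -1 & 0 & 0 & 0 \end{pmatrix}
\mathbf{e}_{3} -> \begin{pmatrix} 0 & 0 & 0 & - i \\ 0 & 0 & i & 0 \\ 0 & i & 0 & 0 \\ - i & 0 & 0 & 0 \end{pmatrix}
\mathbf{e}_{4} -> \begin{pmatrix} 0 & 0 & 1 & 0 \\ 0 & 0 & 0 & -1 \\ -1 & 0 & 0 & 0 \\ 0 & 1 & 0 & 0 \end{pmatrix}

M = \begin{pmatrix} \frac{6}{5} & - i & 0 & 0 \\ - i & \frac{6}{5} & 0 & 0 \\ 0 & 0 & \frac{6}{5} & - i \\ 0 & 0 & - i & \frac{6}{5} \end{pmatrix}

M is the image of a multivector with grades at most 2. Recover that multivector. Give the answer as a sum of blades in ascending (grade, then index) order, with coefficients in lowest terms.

Method: the blade images are trace-orthogonal — tr(rho(e_A) rho(e_B)^-1) = 4 if A = B and 0 otherwise — and rho(e_A)^-1 = (e_A)^2 * rho(e_A) with (e_A)^2 = +1 or -1, so the coefficient of e_A in the preimage is (e_A)^2 * tr(M rho(e_A))/4.
Nonzero projections over blades of grade <= 2: 1: (1)^2 = +1, tr(M 1) = \frac{24}{5}, coefficient \frac{6}{5}; e_{34}: (e_{34})^2 = -1, tr(M rho(e_{34})) = -4, coefficient 1. Every other blade of grade <= 2 projects to 0.
Answer: \frac{6}{5} + e_{34}


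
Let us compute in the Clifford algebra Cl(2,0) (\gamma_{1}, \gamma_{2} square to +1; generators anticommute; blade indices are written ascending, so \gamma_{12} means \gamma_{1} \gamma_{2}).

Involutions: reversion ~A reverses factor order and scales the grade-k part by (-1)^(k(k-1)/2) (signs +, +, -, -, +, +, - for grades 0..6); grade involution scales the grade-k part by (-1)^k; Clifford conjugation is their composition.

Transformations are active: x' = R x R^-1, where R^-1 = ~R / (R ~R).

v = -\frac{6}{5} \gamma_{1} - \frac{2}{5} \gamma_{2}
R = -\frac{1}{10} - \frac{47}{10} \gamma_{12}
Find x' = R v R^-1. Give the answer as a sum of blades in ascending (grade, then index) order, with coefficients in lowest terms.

~R = -\frac{1}{10} + \frac{47}{10} \gamma_{12}, and R ~R = \frac{221}{10}, so R^-1 = ~R / (\frac{221}{10}).
R v = 2 \gamma_{1} - \frac{28}{5} \gamma_{2}
Answer: \frac{1306}{1105} \gamma_{1} + \frac{498}{1105} \gamma_{2}
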